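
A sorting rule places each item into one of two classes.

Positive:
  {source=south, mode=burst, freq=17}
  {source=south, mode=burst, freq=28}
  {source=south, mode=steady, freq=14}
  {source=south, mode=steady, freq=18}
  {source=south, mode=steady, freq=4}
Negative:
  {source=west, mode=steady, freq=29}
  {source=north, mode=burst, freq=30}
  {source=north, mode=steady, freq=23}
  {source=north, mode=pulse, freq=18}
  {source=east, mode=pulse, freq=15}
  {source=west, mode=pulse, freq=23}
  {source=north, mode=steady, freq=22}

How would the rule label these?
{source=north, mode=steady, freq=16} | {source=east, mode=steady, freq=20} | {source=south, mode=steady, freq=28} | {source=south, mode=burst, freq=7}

Negative, Negative, Positive, Positive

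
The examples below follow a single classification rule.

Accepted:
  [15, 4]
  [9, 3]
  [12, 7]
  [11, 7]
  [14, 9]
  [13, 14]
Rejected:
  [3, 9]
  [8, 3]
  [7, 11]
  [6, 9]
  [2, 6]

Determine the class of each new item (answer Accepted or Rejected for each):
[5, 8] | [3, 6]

Rule: first ≥ 9. This holds for each 'Accepted' example and fails for each 'Rejected' one.

Rejected, Rejected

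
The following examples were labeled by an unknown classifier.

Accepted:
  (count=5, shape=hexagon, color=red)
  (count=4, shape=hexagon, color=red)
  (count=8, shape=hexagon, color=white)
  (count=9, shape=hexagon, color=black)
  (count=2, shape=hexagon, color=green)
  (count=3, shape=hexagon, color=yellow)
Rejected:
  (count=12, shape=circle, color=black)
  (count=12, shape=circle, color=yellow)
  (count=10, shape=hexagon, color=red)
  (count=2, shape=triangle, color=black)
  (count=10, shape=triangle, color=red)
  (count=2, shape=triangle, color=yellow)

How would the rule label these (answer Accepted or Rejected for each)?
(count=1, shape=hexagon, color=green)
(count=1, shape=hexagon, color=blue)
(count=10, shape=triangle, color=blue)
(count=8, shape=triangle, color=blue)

The classifier is using: shape is hexagon AND count ≤ 9.
(count=1, shape=hexagon, color=green): shape is hexagon, count = 1 — matches, so Accepted. (count=1, shape=hexagon, color=blue): shape is hexagon, count = 1 — matches, so Accepted. (count=10, shape=triangle, color=blue): shape is triangle, count = 10 — doesn't match, so Rejected. (count=8, shape=triangle, color=blue): shape is triangle, count = 8 — doesn't match, so Rejected.

Accepted, Accepted, Rejected, Rejected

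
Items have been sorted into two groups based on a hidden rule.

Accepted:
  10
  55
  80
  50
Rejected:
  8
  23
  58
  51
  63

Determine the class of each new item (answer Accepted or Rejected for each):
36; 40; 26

One predicate separates the groups cleanly: multiple of 5.

Rejected, Accepted, Rejected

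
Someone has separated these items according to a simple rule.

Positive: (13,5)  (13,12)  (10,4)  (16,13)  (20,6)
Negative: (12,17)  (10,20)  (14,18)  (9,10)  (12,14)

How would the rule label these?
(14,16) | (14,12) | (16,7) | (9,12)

Negative, Positive, Positive, Negative

All 'Positive' examples share one property — first > second — and every 'Negative' example lacks it.
(14,16): 14 < 16, doesn't match → Negative.
(14,12): 14 > 12, meets the rule → Positive.
(16,7): 16 > 7, meets the rule → Positive.
(9,12): 9 < 12, doesn't match → Negative.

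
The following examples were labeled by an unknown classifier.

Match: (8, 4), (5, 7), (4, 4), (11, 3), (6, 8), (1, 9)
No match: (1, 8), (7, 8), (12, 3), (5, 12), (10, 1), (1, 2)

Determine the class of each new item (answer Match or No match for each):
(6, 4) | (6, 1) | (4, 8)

Match, No match, Match

'Match' ⟺ sum is even.
(6, 4) — 6+4 = 10, hence Match.
(6, 1) — 6+1 = 7, hence No match.
(4, 8) — 4+8 = 12, hence Match.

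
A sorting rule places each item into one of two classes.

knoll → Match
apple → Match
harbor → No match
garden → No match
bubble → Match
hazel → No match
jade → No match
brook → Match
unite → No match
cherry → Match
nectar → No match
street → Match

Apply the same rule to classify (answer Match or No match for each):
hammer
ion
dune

Checking candidate rules against both groups, what survives is: has a double letter.

Match, No match, No match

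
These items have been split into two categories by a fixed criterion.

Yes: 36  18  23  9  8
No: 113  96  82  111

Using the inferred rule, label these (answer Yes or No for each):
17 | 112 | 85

'Yes' ⟺ at most 36.
17 — 17 ≤ 36, hence Yes.
112 — 112 > 36, hence No.
85 — 85 > 36, hence No.

Yes, No, No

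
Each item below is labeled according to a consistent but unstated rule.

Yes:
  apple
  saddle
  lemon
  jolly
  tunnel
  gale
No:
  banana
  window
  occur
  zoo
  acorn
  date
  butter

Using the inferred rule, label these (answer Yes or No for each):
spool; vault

Yes, Yes

Rule: contains 'l'. This holds for each 'Yes' example and fails for each 'No' one.
Yes: spool, since has 'l'.
Yes: vault, since has 'l'.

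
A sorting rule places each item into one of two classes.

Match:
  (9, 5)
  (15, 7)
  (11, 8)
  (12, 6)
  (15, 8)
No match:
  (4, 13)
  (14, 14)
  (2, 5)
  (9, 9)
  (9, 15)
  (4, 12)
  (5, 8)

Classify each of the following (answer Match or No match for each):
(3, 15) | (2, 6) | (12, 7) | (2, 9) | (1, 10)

No match, No match, Match, No match, No match

The rule appears to be: first > second.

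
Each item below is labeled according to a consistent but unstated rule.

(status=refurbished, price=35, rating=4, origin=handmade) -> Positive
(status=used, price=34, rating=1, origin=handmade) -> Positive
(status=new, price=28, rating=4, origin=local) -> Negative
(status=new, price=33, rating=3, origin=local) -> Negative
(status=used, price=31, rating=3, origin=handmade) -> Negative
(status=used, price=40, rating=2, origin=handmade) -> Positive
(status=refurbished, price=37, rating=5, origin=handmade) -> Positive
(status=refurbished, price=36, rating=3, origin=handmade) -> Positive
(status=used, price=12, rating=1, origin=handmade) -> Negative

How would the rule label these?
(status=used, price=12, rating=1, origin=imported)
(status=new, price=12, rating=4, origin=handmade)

Negative, Negative

One predicate separates the groups cleanly: price ≥ 34.
(status=used, price=12, rating=1, origin=imported): price = 12 — doesn't qualify, so Negative.
(status=new, price=12, rating=4, origin=handmade): price = 12 — doesn't qualify, so Negative.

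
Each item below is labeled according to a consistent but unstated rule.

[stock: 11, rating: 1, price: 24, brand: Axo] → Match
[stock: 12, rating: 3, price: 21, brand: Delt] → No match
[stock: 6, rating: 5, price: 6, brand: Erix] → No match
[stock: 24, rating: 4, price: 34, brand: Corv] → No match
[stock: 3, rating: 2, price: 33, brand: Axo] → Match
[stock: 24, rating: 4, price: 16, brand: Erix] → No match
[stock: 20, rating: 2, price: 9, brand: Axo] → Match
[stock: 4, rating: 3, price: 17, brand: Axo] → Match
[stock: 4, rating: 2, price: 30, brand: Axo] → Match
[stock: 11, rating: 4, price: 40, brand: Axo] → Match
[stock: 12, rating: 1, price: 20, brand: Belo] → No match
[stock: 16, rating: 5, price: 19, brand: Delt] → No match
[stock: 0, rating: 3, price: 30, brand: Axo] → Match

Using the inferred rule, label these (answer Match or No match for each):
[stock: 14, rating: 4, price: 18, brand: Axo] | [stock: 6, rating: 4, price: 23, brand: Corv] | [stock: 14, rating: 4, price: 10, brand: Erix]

Match, No match, No match

The classifier is using: brand is Axo.
Match: [stock: 14, rating: 4, price: 18, brand: Axo], since brand is Axo. No match: [stock: 6, rating: 4, price: 23, brand: Corv], since brand is Corv. No match: [stock: 14, rating: 4, price: 10, brand: Erix], since brand is Erix.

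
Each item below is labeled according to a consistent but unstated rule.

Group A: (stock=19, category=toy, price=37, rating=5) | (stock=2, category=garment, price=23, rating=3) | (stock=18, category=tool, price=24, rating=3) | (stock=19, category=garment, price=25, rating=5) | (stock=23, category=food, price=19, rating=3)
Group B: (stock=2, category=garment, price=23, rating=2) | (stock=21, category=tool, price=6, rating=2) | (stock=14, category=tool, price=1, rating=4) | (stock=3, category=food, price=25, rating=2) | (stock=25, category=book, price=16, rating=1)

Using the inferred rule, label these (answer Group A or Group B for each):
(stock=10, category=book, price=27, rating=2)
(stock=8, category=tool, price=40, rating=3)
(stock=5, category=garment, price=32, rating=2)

The simplest hypothesis consistent with all the labels is: rating ≥ 3 AND price ≥ 6.
(stock=10, category=book, price=27, rating=2) — rating = 2, price = 27, hence Group B. (stock=8, category=tool, price=40, rating=3) — rating = 3, price = 40, hence Group A. (stock=5, category=garment, price=32, rating=2) — rating = 2, price = 32, hence Group B.

Group B, Group A, Group B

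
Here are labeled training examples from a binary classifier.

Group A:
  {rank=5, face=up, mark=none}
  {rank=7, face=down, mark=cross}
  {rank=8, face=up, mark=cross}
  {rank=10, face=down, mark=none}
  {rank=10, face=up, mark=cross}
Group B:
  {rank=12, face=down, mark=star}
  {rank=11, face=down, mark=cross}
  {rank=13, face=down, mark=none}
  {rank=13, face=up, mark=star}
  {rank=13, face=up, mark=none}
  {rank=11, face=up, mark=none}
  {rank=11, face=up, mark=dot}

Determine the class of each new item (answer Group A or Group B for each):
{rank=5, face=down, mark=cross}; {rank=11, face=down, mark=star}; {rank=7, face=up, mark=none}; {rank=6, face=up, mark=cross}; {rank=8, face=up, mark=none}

The rule appears to be: rank ≤ 10.
{rank=5, face=down, mark=cross}: rank = 5 — matches, so Group A. {rank=11, face=down, mark=star}: rank = 11 — does not fit, so Group B. {rank=7, face=up, mark=none}: rank = 7 — matches, so Group A. {rank=6, face=up, mark=cross}: rank = 6 — matches, so Group A. {rank=8, face=up, mark=none}: rank = 8 — matches, so Group A.

Group A, Group B, Group A, Group A, Group A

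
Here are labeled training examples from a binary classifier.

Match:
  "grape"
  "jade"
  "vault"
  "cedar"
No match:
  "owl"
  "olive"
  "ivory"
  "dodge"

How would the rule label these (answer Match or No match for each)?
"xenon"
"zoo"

No match, No match

All 'Match' examples share one property — contains 'a' — and every 'No match' example lacks it.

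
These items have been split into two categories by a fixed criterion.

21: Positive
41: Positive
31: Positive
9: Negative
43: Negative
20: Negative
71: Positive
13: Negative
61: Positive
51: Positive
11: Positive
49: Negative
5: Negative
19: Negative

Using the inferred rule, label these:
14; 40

Rule: ends in digit 1. This holds for each 'Positive' example and fails for each 'Negative' one.

Negative, Negative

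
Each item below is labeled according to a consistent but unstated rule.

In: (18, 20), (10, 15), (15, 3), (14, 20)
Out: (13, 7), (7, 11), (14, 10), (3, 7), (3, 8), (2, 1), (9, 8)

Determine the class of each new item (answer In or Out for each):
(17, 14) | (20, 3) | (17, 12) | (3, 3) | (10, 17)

All 'In' examples share one property — max ≥ 15 — and every 'Out' example lacks it.

In, In, In, Out, In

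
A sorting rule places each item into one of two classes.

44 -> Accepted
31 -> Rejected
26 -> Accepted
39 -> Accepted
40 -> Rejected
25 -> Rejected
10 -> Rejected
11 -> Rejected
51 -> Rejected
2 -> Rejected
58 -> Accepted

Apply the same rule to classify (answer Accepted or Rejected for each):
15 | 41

The common property of the 'Accepted' items is: digit sum ≥ 8. No 'Rejected' item has it.
15: digit sum 1+5 = 6 — lacks this property, so Rejected.
41: digit sum 4+1 = 5 — lacks this property, so Rejected.

Rejected, Rejected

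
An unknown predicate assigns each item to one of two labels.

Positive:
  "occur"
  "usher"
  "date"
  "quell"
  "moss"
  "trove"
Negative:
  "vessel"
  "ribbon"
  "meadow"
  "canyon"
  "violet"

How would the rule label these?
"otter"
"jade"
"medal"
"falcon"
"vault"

All 'Positive' examples share one property — length ≤ 5 — and every 'Negative' example lacks it.
"otter": length 5, fits → Positive. "jade": length 4, fits → Positive. "medal": length 5, fits → Positive. "falcon": length 6, fails this test → Negative. "vault": length 5, fits → Positive.

Positive, Positive, Positive, Negative, Positive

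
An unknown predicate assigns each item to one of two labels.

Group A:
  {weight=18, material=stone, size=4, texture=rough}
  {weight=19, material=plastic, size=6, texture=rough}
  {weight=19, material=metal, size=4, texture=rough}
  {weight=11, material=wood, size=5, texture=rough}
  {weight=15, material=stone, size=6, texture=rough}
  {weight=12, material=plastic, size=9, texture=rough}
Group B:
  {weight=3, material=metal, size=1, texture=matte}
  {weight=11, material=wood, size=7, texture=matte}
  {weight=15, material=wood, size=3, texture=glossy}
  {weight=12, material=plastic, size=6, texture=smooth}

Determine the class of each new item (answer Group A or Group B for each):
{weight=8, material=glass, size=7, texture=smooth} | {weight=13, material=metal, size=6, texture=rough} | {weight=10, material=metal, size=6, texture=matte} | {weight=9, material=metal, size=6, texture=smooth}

All 'Group A' examples share one property — texture is rough — and every 'Group B' example lacks it.
Group B: {weight=8, material=glass, size=7, texture=smooth}, since texture is smooth. Group A: {weight=13, material=metal, size=6, texture=rough}, since texture is rough. Group B: {weight=10, material=metal, size=6, texture=matte}, since texture is matte. Group B: {weight=9, material=metal, size=6, texture=smooth}, since texture is smooth.

Group B, Group A, Group B, Group B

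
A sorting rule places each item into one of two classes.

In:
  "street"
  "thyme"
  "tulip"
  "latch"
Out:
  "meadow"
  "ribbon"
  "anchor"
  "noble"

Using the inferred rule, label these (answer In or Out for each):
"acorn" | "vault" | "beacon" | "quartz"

Out, In, Out, In

Every 'In' example satisfies: contains 't'. None of the 'Out' examples do.
"acorn": no 't' — does not pass, so Out. "vault": has 't' — satisfies this, so In. "beacon": no 't' — does not pass, so Out. "quartz": has 't' — satisfies this, so In.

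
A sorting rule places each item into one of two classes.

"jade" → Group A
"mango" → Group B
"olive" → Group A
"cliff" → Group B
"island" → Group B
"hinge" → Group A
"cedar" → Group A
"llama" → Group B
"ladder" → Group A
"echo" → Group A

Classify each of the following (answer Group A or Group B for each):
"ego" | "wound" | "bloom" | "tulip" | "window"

Comparing the two groups points to one rule — contains 'e'.
Group A: "ego", since has 'e'.
Group B: "wound", since no 'e'.
Group B: "bloom", since no 'e'.
Group B: "tulip", since no 'e'.
Group B: "window", since no 'e'.

Group A, Group B, Group B, Group B, Group B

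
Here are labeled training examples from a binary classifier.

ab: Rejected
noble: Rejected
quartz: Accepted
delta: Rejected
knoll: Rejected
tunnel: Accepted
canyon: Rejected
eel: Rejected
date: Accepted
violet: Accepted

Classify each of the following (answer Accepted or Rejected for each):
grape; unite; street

A rule that fits every label: even length AND contains 't' — true of each 'Accepted' example, false of each 'Rejected' one.
grape → length 5, no 't' → Rejected.
unite → length 5, has 't' → Rejected.
street → length 6, has 't' → Accepted.

Rejected, Rejected, Accepted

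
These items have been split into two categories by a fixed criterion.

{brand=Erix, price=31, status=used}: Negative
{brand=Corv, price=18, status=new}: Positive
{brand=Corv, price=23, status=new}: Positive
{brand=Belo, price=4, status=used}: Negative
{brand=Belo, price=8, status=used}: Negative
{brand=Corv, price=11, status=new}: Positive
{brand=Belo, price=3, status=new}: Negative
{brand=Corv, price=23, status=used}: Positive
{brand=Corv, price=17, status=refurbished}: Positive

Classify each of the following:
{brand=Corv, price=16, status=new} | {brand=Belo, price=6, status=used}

A rule that fits every label: brand is Corv — true of each 'Positive' example, false of each 'Negative' one.
Positive: {brand=Corv, price=16, status=new}, since brand is Corv.
Negative: {brand=Belo, price=6, status=used}, since brand is Belo.

Positive, Negative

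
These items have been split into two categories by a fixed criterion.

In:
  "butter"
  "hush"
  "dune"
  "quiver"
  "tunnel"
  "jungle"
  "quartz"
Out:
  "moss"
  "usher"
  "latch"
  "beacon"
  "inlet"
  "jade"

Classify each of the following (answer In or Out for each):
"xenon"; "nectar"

Out, Out

The common property of the 'In' items is: even length AND contains 'u'. No 'Out' item has it.
"xenon" — length 5, no 'u', hence Out.
"nectar" — length 6, no 'u', hence Out.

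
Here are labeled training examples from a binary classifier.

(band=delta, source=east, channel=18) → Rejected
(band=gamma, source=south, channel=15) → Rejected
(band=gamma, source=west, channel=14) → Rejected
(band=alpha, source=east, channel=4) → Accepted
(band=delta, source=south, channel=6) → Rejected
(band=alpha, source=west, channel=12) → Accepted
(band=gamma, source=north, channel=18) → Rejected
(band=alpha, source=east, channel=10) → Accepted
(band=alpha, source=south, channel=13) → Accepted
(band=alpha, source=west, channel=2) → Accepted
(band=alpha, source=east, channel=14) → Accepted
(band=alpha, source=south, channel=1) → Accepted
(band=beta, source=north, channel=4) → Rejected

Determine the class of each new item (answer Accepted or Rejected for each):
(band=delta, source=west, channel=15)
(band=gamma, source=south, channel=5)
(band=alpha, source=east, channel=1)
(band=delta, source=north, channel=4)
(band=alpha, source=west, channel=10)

The rule appears to be: band is alpha.
Rejected: (band=delta, source=west, channel=15), since band is delta. Rejected: (band=gamma, source=south, channel=5), since band is gamma. Accepted: (band=alpha, source=east, channel=1), since band is alpha. Rejected: (band=delta, source=north, channel=4), since band is delta. Accepted: (band=alpha, source=west, channel=10), since band is alpha.

Rejected, Rejected, Accepted, Rejected, Accepted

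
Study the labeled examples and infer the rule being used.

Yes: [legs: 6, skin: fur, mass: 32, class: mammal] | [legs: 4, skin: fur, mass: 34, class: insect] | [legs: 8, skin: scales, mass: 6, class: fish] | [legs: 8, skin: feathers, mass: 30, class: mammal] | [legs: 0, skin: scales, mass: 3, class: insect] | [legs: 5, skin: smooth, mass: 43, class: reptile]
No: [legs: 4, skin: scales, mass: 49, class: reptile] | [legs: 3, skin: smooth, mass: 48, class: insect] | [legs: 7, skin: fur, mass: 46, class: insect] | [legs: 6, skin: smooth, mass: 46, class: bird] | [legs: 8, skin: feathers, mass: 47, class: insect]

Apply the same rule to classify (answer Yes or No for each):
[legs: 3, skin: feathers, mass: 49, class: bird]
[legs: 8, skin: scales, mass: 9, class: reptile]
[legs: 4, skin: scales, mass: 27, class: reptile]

No, Yes, Yes

The distinguishing property — mass ≤ 43 — holds for all the 'Yes' cases and none of the 'No' cases.
[legs: 3, skin: feathers, mass: 49, class: bird] → mass = 49 → No. [legs: 8, skin: scales, mass: 9, class: reptile] → mass = 9 → Yes. [legs: 4, skin: scales, mass: 27, class: reptile] → mass = 27 → Yes.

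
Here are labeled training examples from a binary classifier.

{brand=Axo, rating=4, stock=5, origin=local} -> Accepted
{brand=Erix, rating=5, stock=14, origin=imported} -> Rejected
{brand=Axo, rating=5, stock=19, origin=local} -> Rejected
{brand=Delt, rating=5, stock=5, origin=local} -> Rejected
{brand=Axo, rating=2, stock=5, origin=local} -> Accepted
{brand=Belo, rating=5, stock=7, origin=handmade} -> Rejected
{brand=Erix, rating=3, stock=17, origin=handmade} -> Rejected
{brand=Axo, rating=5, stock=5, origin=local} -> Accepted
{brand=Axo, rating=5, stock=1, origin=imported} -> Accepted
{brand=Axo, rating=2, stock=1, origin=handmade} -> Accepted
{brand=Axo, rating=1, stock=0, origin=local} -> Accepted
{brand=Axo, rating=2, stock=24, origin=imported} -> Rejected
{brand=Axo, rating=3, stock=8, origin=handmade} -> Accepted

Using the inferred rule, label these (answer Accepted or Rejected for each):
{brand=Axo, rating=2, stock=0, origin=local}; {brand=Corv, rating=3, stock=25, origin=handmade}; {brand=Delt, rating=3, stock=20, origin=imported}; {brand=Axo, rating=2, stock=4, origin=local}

One predicate separates the groups cleanly: brand is Axo AND stock ≤ 8.
{brand=Axo, rating=2, stock=0, origin=local} — brand is Axo, stock = 0, hence Accepted.
{brand=Corv, rating=3, stock=25, origin=handmade} — brand is Corv, stock = 25, hence Rejected.
{brand=Delt, rating=3, stock=20, origin=imported} — brand is Delt, stock = 20, hence Rejected.
{brand=Axo, rating=2, stock=4, origin=local} — brand is Axo, stock = 4, hence Accepted.

Accepted, Rejected, Rejected, Accepted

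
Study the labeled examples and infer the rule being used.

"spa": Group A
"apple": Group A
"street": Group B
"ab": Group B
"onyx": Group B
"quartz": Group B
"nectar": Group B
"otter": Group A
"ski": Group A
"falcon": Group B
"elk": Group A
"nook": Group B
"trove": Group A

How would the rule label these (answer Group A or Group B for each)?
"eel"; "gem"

Rule: odd length. This holds for each 'Group A' example and fails for each 'Group B' one.
"eel" — length 3, hence Group A.
"gem" — length 3, hence Group A.

Group A, Group A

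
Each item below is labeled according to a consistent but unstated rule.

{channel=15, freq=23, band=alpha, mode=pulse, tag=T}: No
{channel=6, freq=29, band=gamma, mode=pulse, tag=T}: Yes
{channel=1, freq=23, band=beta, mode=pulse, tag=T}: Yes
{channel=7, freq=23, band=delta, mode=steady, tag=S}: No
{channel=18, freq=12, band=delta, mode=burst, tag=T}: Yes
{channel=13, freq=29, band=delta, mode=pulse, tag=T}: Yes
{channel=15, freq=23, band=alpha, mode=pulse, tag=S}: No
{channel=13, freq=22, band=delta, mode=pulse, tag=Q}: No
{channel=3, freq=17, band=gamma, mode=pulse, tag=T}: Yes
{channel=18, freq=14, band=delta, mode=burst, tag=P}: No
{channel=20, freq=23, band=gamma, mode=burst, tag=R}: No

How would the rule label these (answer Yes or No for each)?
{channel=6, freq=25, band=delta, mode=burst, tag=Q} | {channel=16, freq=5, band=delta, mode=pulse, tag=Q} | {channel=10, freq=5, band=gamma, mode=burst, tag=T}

No, No, Yes

'Yes' ⟺ tag is T AND channel ≠ 15.
{channel=6, freq=25, band=delta, mode=burst, tag=Q} → tag is Q, channel = 6 → No. {channel=16, freq=5, band=delta, mode=pulse, tag=Q} → tag is Q, channel = 16 → No. {channel=10, freq=5, band=gamma, mode=burst, tag=T} → tag is T, channel = 10 → Yes.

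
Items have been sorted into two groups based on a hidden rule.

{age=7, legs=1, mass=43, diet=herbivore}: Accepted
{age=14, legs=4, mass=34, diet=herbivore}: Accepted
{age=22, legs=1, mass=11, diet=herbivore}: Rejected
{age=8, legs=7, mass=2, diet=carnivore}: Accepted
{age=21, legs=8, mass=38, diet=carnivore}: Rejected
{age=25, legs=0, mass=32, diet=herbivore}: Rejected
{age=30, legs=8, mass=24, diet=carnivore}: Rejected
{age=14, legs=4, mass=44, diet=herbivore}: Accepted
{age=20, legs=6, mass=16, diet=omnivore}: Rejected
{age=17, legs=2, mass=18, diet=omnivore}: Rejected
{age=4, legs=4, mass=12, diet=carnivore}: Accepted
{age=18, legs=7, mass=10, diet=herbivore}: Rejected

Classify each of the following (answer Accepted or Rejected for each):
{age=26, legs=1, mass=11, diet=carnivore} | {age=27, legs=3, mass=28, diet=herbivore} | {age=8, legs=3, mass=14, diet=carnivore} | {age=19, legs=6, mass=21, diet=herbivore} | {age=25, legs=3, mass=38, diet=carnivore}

The distinguishing property — age ≤ 14 — holds for all the 'Accepted' cases and none of the 'Rejected' cases.
{age=26, legs=1, mass=11, diet=carnivore}: age = 26, does not pass → Rejected. {age=27, legs=3, mass=28, diet=herbivore}: age = 27, does not pass → Rejected. {age=8, legs=3, mass=14, diet=carnivore}: age = 8, has this property → Accepted. {age=19, legs=6, mass=21, diet=herbivore}: age = 19, does not pass → Rejected. {age=25, legs=3, mass=38, diet=carnivore}: age = 25, does not pass → Rejected.

Rejected, Rejected, Accepted, Rejected, Rejected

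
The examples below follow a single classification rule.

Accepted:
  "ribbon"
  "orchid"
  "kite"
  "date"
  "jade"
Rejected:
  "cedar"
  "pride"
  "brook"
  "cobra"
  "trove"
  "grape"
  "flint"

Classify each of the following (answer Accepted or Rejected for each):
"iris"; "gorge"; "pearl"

Every 'Accepted' example satisfies: even length. None of the 'Rejected' examples do.
Accepted: "iris", since length 4. Rejected: "gorge", since length 5. Rejected: "pearl", since length 5.

Accepted, Rejected, Rejected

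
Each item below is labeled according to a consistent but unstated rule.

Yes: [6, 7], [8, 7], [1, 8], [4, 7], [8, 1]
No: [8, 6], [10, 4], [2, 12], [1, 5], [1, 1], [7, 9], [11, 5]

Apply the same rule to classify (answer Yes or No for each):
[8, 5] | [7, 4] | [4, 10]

A rule that fits every label: sum is odd — true of each 'Yes' example, false of each 'No' one.
Yes: [8, 5], since 8+5 = 13.
Yes: [7, 4], since 7+4 = 11.
No: [4, 10], since 4+10 = 14.

Yes, Yes, No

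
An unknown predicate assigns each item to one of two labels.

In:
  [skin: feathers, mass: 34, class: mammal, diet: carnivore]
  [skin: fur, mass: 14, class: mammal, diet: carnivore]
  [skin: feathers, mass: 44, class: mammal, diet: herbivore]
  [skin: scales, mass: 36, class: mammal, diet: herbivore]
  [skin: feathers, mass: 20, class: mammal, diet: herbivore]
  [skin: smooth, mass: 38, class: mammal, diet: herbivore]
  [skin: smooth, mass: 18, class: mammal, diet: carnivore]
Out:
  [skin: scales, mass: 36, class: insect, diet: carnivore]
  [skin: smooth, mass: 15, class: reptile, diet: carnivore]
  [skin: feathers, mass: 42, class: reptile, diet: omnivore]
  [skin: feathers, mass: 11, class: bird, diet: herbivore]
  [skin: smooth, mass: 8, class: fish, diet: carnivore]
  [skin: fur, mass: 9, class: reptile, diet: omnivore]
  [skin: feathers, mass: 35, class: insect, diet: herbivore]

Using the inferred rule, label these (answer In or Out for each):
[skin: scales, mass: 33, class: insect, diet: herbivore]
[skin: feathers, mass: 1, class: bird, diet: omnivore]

Out, Out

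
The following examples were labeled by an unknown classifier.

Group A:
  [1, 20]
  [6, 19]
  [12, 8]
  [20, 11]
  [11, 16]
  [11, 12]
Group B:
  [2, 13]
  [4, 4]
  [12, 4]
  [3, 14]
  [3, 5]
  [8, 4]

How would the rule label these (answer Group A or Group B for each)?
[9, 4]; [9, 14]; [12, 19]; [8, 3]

The simplest hypothesis consistent with all the labels is: sum ≥ 20.
[9, 4] → 9+4 = 13 → Group B. [9, 14] → 9+14 = 23 → Group A. [12, 19] → 12+19 = 31 → Group A. [8, 3] → 8+3 = 11 → Group B.

Group B, Group A, Group A, Group B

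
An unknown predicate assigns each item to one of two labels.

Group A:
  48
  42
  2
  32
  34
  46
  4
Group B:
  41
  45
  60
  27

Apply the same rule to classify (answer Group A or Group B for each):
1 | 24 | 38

The simplest hypothesis consistent with all the labels is: even AND at most 48.
1: 1 is odd, 1 ≤ 48, doesn't match → Group B. 24: 24 is even, 24 ≤ 48, meets the rule → Group A. 38: 38 is even, 38 ≤ 48, meets the rule → Group A.

Group B, Group A, Group A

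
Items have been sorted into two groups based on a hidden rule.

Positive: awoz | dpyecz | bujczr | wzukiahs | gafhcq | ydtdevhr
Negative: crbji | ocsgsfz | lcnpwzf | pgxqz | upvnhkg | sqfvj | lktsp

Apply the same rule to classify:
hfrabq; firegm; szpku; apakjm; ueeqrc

Positive, Positive, Negative, Positive, Positive

One predicate separates the groups cleanly: even length.
hfrabq: Positive (length 6).
firegm: Positive (length 6).
szpku: Negative (length 5).
apakjm: Positive (length 6).
ueeqrc: Positive (length 6).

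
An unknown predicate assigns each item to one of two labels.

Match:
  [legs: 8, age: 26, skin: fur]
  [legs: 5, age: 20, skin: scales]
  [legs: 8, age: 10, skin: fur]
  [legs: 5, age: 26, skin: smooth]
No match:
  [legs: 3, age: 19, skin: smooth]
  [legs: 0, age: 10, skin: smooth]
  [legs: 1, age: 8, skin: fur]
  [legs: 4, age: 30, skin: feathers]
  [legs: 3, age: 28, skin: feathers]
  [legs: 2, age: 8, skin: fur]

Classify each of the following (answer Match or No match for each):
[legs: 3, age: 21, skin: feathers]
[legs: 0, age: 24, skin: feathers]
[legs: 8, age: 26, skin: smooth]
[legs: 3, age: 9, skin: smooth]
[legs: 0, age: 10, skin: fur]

No match, No match, Match, No match, No match

The pattern is that an item is 'Match' exactly when: legs ≥ 5.
[legs: 3, age: 21, skin: feathers] — legs = 3, hence No match. [legs: 0, age: 24, skin: feathers] — legs = 0, hence No match. [legs: 8, age: 26, skin: smooth] — legs = 8, hence Match. [legs: 3, age: 9, skin: smooth] — legs = 3, hence No match. [legs: 0, age: 10, skin: fur] — legs = 0, hence No match.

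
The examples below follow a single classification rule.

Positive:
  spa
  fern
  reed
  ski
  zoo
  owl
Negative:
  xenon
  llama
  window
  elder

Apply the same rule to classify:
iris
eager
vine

All 'Positive' examples share one property — length ≤ 4 — and every 'Negative' example lacks it.

Positive, Negative, Positive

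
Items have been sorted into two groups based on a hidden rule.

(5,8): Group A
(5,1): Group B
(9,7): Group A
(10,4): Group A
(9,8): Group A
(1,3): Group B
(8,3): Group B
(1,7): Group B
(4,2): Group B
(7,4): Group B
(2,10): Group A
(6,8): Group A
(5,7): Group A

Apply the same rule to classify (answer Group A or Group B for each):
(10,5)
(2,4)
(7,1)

Group A, Group B, Group B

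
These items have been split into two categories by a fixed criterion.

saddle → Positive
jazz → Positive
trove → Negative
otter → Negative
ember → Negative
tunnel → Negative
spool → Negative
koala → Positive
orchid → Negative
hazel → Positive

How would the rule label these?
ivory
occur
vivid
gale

Negative, Negative, Negative, Positive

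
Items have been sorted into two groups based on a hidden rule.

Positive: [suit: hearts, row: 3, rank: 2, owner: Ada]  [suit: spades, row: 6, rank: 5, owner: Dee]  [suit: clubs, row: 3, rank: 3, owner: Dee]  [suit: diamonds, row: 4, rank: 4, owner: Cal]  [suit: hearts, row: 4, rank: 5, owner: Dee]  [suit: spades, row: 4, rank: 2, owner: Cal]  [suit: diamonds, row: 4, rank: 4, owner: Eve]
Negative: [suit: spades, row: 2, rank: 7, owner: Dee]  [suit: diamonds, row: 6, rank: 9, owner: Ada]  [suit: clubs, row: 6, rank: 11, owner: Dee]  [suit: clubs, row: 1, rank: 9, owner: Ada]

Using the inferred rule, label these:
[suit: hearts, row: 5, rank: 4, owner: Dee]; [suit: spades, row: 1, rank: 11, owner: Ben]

One predicate separates the groups cleanly: rank ≤ 5.
[suit: hearts, row: 5, rank: 4, owner: Dee]: Positive (rank = 4). [suit: spades, row: 1, rank: 11, owner: Ben]: Negative (rank = 11).

Positive, Negative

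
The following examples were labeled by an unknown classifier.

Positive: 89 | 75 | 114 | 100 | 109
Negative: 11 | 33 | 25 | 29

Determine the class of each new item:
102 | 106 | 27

Positive, Positive, Negative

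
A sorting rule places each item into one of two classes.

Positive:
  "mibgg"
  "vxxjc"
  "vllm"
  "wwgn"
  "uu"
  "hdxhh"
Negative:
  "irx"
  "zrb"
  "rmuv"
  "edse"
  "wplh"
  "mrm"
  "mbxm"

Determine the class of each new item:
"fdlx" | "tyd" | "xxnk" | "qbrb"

Negative, Negative, Positive, Negative

Rule: has a double letter. This holds for each 'Positive' example and fails for each 'Negative' one.
"fdlx": no doubled letter, does not fit → Negative.
"tyd": no doubled letter, does not fit → Negative.
"xxnk": 'xx' doubled, matches → Positive.
"qbrb": no doubled letter, does not fit → Negative.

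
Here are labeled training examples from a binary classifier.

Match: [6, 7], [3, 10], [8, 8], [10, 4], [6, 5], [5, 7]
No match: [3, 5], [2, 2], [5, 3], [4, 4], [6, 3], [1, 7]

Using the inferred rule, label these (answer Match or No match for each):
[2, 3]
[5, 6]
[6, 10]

No match, Match, Match

The distinguishing property — sum ≥ 11 — holds for all the 'Match' cases and none of the 'No match' cases.
[2, 3]: No match (2+3 = 5).
[5, 6]: Match (5+6 = 11).
[6, 10]: Match (6+10 = 16).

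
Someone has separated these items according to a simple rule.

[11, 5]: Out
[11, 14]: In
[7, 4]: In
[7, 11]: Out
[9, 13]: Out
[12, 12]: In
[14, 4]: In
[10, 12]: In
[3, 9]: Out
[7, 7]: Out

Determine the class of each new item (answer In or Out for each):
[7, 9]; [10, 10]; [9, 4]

One predicate separates the groups cleanly: second is even.

Out, In, In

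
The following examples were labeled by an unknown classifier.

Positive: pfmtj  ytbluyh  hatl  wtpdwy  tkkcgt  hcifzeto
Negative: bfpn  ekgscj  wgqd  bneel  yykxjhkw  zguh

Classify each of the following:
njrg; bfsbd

Negative, Negative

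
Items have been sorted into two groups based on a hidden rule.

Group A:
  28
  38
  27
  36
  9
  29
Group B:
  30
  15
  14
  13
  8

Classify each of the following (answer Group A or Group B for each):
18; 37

Group A, Group A

The classifier is using: digit sum ≥ 9.
18: digit sum 1+8 = 9 — checks out, so Group A.
37: digit sum 3+7 = 10 — checks out, so Group A.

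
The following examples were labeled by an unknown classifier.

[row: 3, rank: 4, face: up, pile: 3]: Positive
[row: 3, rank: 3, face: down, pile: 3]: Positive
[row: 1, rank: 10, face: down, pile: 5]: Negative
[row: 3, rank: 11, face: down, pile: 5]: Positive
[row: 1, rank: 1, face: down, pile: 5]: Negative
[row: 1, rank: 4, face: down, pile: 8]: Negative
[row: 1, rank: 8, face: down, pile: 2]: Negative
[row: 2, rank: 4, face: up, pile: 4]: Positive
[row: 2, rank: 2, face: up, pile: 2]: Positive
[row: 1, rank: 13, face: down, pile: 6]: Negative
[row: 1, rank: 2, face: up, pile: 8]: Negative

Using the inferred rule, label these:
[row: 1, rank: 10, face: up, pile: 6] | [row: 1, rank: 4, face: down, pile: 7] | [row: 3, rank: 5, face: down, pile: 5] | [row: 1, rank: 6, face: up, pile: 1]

A rule that fits every label: row ≥ 2 — true of each 'Positive' example, false of each 'Negative' one.
[row: 1, rank: 10, face: up, pile: 6]: row = 1 — does not pass, so Negative. [row: 1, rank: 4, face: down, pile: 7]: row = 1 — does not pass, so Negative. [row: 3, rank: 5, face: down, pile: 5]: row = 3 — fits, so Positive. [row: 1, rank: 6, face: up, pile: 1]: row = 1 — does not pass, so Negative.

Negative, Negative, Positive, Negative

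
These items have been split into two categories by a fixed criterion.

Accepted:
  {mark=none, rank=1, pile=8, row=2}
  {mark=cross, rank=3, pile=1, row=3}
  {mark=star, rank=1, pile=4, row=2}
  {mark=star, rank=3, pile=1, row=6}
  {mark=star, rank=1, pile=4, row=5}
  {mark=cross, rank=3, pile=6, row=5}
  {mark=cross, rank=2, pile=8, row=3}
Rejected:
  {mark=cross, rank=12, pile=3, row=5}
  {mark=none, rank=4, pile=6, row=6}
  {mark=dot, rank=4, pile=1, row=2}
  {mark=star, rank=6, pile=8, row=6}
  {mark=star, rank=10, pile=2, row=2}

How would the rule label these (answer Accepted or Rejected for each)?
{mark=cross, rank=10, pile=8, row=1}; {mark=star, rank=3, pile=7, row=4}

The pattern is that an item is 'Accepted' exactly when: rank ≤ 3.
{mark=cross, rank=10, pile=8, row=1}: rank = 10, does not satisfy this → Rejected.
{mark=star, rank=3, pile=7, row=4}: rank = 3, fits → Accepted.

Rejected, Accepted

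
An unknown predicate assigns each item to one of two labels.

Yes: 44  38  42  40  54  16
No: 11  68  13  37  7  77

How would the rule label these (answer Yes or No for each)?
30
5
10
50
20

The pattern is that an item is 'Yes' exactly when: even AND at most 54.
30 — 30 is even, 30 ≤ 54, hence Yes.
5 — 5 is odd, 5 ≤ 54, hence No.
10 — 10 is even, 10 ≤ 54, hence Yes.
50 — 50 is even, 50 ≤ 54, hence Yes.
20 — 20 is even, 20 ≤ 54, hence Yes.

Yes, No, Yes, Yes, Yes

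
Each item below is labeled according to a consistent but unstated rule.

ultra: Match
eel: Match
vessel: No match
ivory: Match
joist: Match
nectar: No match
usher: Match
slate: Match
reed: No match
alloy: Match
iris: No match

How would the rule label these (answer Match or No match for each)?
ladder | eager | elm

The distinguishing property — odd length — holds for all the 'Match' cases and none of the 'No match' cases.

No match, Match, Match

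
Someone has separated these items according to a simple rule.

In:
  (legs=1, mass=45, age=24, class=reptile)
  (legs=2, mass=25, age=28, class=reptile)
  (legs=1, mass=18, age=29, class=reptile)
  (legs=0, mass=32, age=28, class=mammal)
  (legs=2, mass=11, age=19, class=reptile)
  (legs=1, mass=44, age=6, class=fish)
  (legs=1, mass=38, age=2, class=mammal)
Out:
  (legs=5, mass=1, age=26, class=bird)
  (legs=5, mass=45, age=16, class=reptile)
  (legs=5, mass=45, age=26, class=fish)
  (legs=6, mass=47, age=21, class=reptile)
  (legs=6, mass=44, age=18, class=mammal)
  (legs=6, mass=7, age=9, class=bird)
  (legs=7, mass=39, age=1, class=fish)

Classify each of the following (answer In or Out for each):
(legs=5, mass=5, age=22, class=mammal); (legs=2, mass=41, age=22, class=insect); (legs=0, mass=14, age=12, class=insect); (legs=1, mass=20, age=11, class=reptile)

The pattern is that an item is 'In' exactly when: legs ≤ 2.
(legs=5, mass=5, age=22, class=mammal) — legs = 5, hence Out. (legs=2, mass=41, age=22, class=insect) — legs = 2, hence In. (legs=0, mass=14, age=12, class=insect) — legs = 0, hence In. (legs=1, mass=20, age=11, class=reptile) — legs = 1, hence In.

Out, In, In, In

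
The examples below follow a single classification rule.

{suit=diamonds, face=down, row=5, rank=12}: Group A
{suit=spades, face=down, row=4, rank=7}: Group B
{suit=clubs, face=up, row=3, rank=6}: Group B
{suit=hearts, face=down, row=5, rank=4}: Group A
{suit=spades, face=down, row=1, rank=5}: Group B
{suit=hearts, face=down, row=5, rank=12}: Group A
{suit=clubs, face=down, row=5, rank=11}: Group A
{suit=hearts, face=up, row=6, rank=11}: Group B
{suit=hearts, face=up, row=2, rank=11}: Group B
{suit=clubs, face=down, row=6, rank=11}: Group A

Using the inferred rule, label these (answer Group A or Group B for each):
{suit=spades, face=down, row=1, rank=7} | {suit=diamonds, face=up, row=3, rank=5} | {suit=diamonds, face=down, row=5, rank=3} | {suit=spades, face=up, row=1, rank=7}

The simplest hypothesis consistent with all the labels is: face is down AND row ≥ 5.
Group B: {suit=spades, face=down, row=1, rank=7}, since face is down, row = 1.
Group B: {suit=diamonds, face=up, row=3, rank=5}, since face is up, row = 3.
Group A: {suit=diamonds, face=down, row=5, rank=3}, since face is down, row = 5.
Group B: {suit=spades, face=up, row=1, rank=7}, since face is up, row = 1.

Group B, Group B, Group A, Group B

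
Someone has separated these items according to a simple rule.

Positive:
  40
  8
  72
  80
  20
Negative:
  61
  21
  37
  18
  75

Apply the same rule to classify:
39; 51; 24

The common property of the 'Positive' items is: multiple of 4. No 'Negative' item has it.
39: Negative (39 = 4·9 + 3).
51: Negative (51 = 4·12 + 3).
24: Positive (24 = 4·6).

Negative, Negative, Positive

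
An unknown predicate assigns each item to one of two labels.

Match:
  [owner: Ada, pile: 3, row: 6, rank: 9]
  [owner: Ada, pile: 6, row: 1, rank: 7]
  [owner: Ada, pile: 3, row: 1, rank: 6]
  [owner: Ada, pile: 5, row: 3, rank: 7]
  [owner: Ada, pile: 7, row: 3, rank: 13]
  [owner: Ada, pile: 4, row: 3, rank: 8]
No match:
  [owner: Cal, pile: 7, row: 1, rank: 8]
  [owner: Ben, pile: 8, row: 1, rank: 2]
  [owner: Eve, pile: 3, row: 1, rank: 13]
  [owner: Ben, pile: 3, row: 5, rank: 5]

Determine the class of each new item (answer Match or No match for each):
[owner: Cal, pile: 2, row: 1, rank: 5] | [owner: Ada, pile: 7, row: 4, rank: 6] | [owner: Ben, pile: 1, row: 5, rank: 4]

No match, Match, No match

Looking at the examples, the only property every 'Match' case has and every 'No match' case lacks is: owner is Ada.
[owner: Cal, pile: 2, row: 1, rank: 5] → owner is Cal → No match.
[owner: Ada, pile: 7, row: 4, rank: 6] → owner is Ada → Match.
[owner: Ben, pile: 1, row: 5, rank: 4] → owner is Ben → No match.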